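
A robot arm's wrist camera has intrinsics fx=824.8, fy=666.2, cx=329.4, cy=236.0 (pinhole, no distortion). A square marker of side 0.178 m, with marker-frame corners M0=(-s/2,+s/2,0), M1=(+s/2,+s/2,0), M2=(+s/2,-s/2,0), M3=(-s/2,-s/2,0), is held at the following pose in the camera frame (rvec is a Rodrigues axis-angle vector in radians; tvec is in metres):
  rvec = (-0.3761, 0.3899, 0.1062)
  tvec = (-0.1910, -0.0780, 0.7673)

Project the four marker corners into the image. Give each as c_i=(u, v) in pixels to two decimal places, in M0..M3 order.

c0=(21.43, 237.52) c1=(183.33, 242.63) c2=(228.01, 98.19) c3=(74.05, 105.49)

Intrinsics K: fx=824.8, fy=666.2, cx=329.4, cy=236.0
Marker side s = 0.178 m; corners in marker frame (Z=0):
  M0 = (-0.0890, +0.0890, 0)
  M1 = (+0.0890, +0.0890, 0)
  M2 = (+0.0890, -0.0890, 0)
  M3 = (-0.0890, -0.0890, 0)
rvec = (-0.3761, 0.3899, 0.1062), |rvec| = θ = 0.55204 rad = 31.630°
Rodrigues: sinθ=0.52443, 1−cosθ=0.14855; R = I + sinθ·[k]× + (1−cosθ)·[k]×²:
    [+0.92040 -0.17236 +0.35093]
    [+0.02941 +0.92555 +0.37747]
    [-0.38986 -0.33710 +0.85695]
t = (-0.1910, -0.0780, 0.7673) m
M0: Pc = R·M0+t = (-0.28826, +0.00176, +0.77200); u = 824.8·(-0.28826)/0.77200 + 329.4 = 21.4271, v = 666.2·(+0.00176)/0.77200 + 236.0 = 237.5161
M1: Pc = R·M1+t = (-0.12442, +0.00699, +0.70260); u = 824.8·(-0.12442)/0.70260 + 329.4 = 183.3347, v = 666.2·(+0.00699)/0.70260 + 236.0 = 242.6297
M2: Pc = R·M2+t = (-0.09374, -0.15776, +0.76260); u = 824.8·(-0.09374)/0.76260 + 329.4 = 228.0108, v = 666.2·(-0.15776)/0.76260 + 236.0 = 98.1859
M3: Pc = R·M3+t = (-0.25758, -0.16299, +0.83200); u = 824.8·(-0.25758)/0.83200 + 329.4 = 74.0537, v = 666.2·(-0.16299)/0.83200 + 236.0 = 105.4890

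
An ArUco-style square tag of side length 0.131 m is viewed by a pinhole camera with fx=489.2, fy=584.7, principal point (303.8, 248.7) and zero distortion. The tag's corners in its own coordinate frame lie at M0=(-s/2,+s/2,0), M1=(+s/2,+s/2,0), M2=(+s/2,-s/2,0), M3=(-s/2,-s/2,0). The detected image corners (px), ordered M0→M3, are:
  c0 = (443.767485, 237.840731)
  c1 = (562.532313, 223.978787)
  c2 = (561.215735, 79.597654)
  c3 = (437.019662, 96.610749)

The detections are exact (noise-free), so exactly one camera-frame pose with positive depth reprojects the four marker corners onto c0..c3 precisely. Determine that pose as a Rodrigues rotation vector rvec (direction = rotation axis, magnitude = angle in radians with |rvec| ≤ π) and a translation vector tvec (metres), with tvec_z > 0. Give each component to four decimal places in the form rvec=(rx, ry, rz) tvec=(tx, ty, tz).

rvec=(0.1911, 0.0612, -0.1043) tvec=(0.2169, -0.0807, 0.5390)

Intrinsics K: fx=489.2, fy=584.7, cx=303.8, cy=248.7
Marker side s = 0.131 m; corners in marker frame (Z=0):
  M0 = (-0.0655, +0.0655, 0)
  M1 = (+0.0655, +0.0655, 0)
  M2 = (+0.0655, -0.0655, 0)
  M3 = (-0.0655, -0.0655, 0)
Detected image corners:
  c0 = (443.767485, 237.840731) px
  c1 = (562.532313, 223.978787) px
  c2 = (561.215735, 79.597654) px
  c3 = (437.019662, 96.610749) px
Planar DLT: solve 8×8 A·h = b for H (H[2,2]=1):
  H  [+861.17438 +204.16969 +500.65795]
  H  [-138.47935 +1145.14738 +161.18977]
  H  [-0.13108 +0.34564 +1.00000]
B = K⁻¹H; ‖b₁‖=1.855292, ‖b₂‖=1.855292; λ = 2/(‖b₁‖+‖b₂‖) = 0.538999, sign → tz>0 ⇒ λ=+0.538999
r₁ = λ·B[:,0] = (+0.99271,-0.09760,-0.07065); r₂ = λ·B[:,1] = (+0.10926,+0.97640,+0.18630)
r₃ = r₁×r₂ = (+0.05080,-0.19266,+0.97995); SVD([r₁ r₂ r₃]) → R = UVᵀ:
  R  [+0.99271 +0.10926 +0.05080]
  R  [-0.09760 +0.97640 -0.19266]
  R  [-0.07065 +0.18630 +0.97995]
t = (+0.21690, -0.08067, +0.53900) m
tr R = 2.949063; θ = arccos((tr R − 1)/2) = 0.226174 rad = 12.959°
axis k = ((R−Rᵀ)₃₂, (R−Rᵀ)₁₃, (R−Rᵀ)₂₁) / (2 sinθ) = (+0.844947, +0.270794, -0.461232)
rvec = θ·k = (+0.191105, +0.061247, -0.104319)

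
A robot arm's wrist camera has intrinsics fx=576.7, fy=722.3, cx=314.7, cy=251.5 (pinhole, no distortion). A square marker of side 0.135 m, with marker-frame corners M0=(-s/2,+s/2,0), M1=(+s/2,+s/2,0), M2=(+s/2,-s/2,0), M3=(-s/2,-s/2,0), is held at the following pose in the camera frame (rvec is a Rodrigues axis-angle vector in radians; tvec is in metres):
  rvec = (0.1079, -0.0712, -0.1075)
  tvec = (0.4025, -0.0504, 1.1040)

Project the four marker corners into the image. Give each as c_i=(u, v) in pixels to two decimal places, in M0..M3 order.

c0=(493.12, 267.03) c1=(560.91, 257.22) c2=(556.97, 169.75) c3=(488.22, 178.99)

Intrinsics K: fx=576.7, fy=722.3, cx=314.7, cy=251.5
Marker side s = 0.135 m; corners in marker frame (Z=0):
  M0 = (-0.0675, +0.0675, 0)
  M1 = (+0.0675, +0.0675, 0)
  M2 = (+0.0675, -0.0675, 0)
  M3 = (-0.0675, -0.0675, 0)
rvec = (0.1079, -0.0712, -0.1075), |rvec| = θ = 0.16813 rad = 9.633°
Rodrigues: sinθ=0.16734, 1−cosθ=0.01410; R = I + sinθ·[k]× + (1−cosθ)·[k]×²:
    [+0.99171 +0.10316 -0.07665]
    [-0.11083 +0.98843 -0.10357]
    [+0.06508 +0.11121 +0.99166]
t = (0.4025, -0.0504, 1.1040) m
M0: Pc = R·M0+t = (+0.34252, +0.02380, +1.10711); u = 576.7·(+0.34252)/1.10711 + 314.7 = 493.1217, v = 722.3·(+0.02380)/1.10711 + 251.5 = 267.0273
M1: Pc = R·M1+t = (+0.47640, +0.00884, +1.11590); u = 576.7·(+0.47640)/1.11590 + 314.7 = 560.9067, v = 722.3·(+0.00884)/1.11590 + 251.5 = 257.2207
M2: Pc = R·M2+t = (+0.46248, -0.12460, +1.10089); u = 576.7·(+0.46248)/1.10089 + 314.7 = 556.9688, v = 722.3·(-0.12460)/1.10089 + 251.5 = 169.7492
M3: Pc = R·M3+t = (+0.32860, -0.10964, +1.09210); u = 576.7·(+0.32860)/1.09210 + 314.7 = 488.2202, v = 722.3·(-0.10964)/1.09210 + 251.5 = 178.9869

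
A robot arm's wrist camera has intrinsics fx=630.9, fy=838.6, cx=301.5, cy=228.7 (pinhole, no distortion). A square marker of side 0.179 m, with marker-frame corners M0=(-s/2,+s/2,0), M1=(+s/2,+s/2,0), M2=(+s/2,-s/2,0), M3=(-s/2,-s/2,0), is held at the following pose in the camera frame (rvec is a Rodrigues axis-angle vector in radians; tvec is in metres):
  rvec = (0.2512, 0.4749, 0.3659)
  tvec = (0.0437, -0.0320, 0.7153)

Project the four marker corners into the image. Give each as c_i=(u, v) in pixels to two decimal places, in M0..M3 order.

c0=(256.48, 243.06) c1=(383.77, 328.93) c2=(440.04, 129.10) c3=(297.19, 56.17)

Intrinsics K: fx=630.9, fy=838.6, cx=301.5, cy=228.7
Marker side s = 0.179 m; corners in marker frame (Z=0):
  M0 = (-0.0895, +0.0895, 0)
  M1 = (+0.0895, +0.0895, 0)
  M2 = (+0.0895, -0.0895, 0)
  M3 = (-0.0895, -0.0895, 0)
rvec = (0.2512, 0.4749, 0.3659), |rvec| = θ = 0.65001 rad = 37.243°
Rodrigues: sinθ=0.60520, 1−cosθ=0.20392; R = I + sinθ·[k]× + (1−cosθ)·[k]×²:
    [+0.82653 -0.28310 +0.48652]
    [+0.39825 +0.90493 -0.15001]
    [-0.39780 +0.31775 +0.86069]
t = (0.0437, -0.0320, 0.7153) m
M0: Pc = R·M0+t = (-0.05561, +0.01335, +0.77934); u = 630.9·(-0.05561)/0.77934 + 301.5 = 256.4806, v = 838.6·(+0.01335)/0.77934 + 228.7 = 243.0626
M1: Pc = R·M1+t = (+0.09234, +0.08463, +0.70814); u = 630.9·(+0.09234)/0.70814 + 301.5 = 383.7664, v = 838.6·(+0.08463)/0.70814 + 228.7 = 328.9270
M2: Pc = R·M2+t = (+0.14301, -0.07735, +0.65126); u = 630.9·(+0.14301)/0.65126 + 301.5 = 440.0411, v = 838.6·(-0.07735)/0.65126 + 228.7 = 129.1025
M3: Pc = R·M3+t = (-0.00494, -0.14863, +0.72246); u = 630.9·(-0.00494)/0.72246 + 301.5 = 297.1882, v = 838.6·(-0.14863)/0.72246 + 228.7 = 56.1728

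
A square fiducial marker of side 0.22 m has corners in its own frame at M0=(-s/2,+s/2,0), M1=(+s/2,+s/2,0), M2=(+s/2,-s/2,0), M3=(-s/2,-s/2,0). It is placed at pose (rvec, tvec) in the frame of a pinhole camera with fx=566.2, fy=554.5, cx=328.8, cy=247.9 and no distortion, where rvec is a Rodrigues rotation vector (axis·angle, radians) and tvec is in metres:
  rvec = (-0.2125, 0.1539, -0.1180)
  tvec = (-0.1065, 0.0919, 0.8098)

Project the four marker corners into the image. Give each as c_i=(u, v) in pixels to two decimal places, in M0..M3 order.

Intrinsics K: fx=566.2, fy=554.5, cx=328.8, cy=247.9
Marker side s = 0.22 m; corners in marker frame (Z=0):
  M0 = (-0.1100, +0.1100, 0)
  M1 = (+0.1100, +0.1100, 0)
  M2 = (+0.1100, -0.1100, 0)
  M3 = (-0.1100, -0.1100, 0)
rvec = (-0.2125, 0.1539, -0.1180), |rvec| = θ = 0.28769 rad = 16.483°
Rodrigues: sinθ=0.28374, 1−cosθ=0.04110; R = I + sinθ·[k]× + (1−cosθ)·[k]×²:
    [+0.98132 +0.10014 +0.16424]
    [-0.13262 +0.97066 +0.20056]
    [-0.13933 -0.21860 +0.96582]
t = (-0.1065, 0.0919, 0.8098) m
M0: Pc = R·M0+t = (-0.20343, +0.21326, +0.80108); u = 566.2·(-0.20343)/0.80108 + 328.8 = 185.0164, v = 554.5·(+0.21326)/0.80108 + 247.9 = 395.5170
M1: Pc = R·M1+t = (+0.01246, +0.18408, +0.77043); u = 566.2·(+0.01246)/0.77043 + 328.8 = 337.9579, v = 554.5·(+0.18408)/0.77043 + 247.9 = 380.3915
M2: Pc = R·M2+t = (-0.00957, -0.02946, +0.81852); u = 566.2·(-0.00957)/0.81852 + 328.8 = 322.1803, v = 554.5·(-0.02946)/0.81852 + 247.9 = 227.9419
M3: Pc = R·M3+t = (-0.22546, -0.00028, +0.84917); u = 566.2·(-0.22546)/0.84917 + 328.8 = 178.4701, v = 554.5·(-0.00028)/0.84917 + 247.9 = 247.7140

c0=(185.02, 395.52) c1=(337.96, 380.39) c2=(322.18, 227.94) c3=(178.47, 247.71)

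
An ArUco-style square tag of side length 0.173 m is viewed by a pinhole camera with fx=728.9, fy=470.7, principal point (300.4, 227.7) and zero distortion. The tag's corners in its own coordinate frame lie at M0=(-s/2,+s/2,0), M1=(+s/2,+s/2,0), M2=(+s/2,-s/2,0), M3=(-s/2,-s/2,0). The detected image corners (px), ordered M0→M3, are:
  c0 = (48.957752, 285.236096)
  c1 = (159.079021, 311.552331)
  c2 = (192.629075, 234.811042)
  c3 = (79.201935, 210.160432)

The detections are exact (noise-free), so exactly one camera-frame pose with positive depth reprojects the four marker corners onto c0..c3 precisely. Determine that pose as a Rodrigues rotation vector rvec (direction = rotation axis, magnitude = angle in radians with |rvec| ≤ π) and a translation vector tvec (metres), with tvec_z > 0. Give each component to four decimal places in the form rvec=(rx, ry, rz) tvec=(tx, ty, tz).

rvec=(0.0983, 0.1888, 0.3021) tvec=(-0.2514, 0.0707, 1.0101)

Intrinsics K: fx=728.9, fy=470.7, cx=300.4, cy=227.7
Marker side s = 0.173 m; corners in marker frame (Z=0):
  M0 = (-0.0865, +0.0865, 0)
  M1 = (+0.0865, +0.0865, 0)
  M2 = (+0.0865, -0.0865, 0)
  M3 = (-0.0865, -0.0865, 0)
Detected image corners:
  c0 = (48.957752, 285.236096) px
  c1 = (159.079021, 311.552331) px
  c2 = (192.629075, 234.811042) px
  c3 = (79.201935, 210.160432) px
Planar DLT: solve 8×8 A·h = b for H (H[2,2]=1):
  H  [+625.82285 -169.48343 +118.98454]
  H  [+103.56833 +470.73729 +260.65844]
  H  [-0.16812 +0.12298 +1.00000]
B = K⁻¹H; ‖b₁‖=0.989966, ‖b₂‖=0.989966; λ = 2/(‖b₁‖+‖b₂‖) = 1.010136, sign → tz>0 ⇒ λ=+1.010136
r₁ = λ·B[:,0] = (+0.93728,+0.30441,-0.16983); r₂ = λ·B[:,1] = (-0.28608,+0.95012,+0.12423)
r₃ = r₁×r₂ = (+0.19917,-0.06786,+0.97761); SVD([r₁ r₂ r₃]) → R = UVᵀ:
  R  [+0.93728 -0.28608 +0.19917]
  R  [+0.30441 +0.95012 -0.06786]
  R  [-0.16983 +0.12423 +0.97761]
t = (-0.25141, +0.07073, +1.01014) m
tr R = 2.865010; θ = arccos((tr R − 1)/2) = 0.369508 rad = 21.171°
axis k = ((R−Rᵀ)₃₂, (R−Rᵀ)₁₃, (R−Rᵀ)₂₁) / (2 sinθ) = (+0.265932, +0.510859, +0.817498)
rvec = θ·k = (+0.098264, +0.188767, +0.302072)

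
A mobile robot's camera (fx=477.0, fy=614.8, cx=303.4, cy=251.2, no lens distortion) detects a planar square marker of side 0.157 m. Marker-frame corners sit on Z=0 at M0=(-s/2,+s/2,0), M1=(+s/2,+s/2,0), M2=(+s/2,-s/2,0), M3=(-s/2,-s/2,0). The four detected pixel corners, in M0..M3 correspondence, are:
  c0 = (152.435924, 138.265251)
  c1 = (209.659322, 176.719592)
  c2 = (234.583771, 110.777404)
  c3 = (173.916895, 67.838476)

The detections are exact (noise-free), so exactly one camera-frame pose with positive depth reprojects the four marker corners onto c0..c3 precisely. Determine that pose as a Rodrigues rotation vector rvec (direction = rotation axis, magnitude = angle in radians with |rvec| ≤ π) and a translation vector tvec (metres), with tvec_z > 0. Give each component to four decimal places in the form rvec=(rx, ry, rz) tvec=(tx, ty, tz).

rvec=(0.5741, -0.0499, 0.5149) tvec=(-0.2705, -0.2394, 1.1647)

Intrinsics K: fx=477.0, fy=614.8, cx=303.4, cy=251.2
Marker side s = 0.157 m; corners in marker frame (Z=0):
  M0 = (-0.0785, +0.0785, 0)
  M1 = (+0.0785, +0.0785, 0)
  M2 = (+0.0785, -0.0785, 0)
  M3 = (-0.0785, -0.0785, 0)
Detected image corners:
  c0 = (152.435924, 138.265251) px
  c1 = (209.659322, 176.719592) px
  c2 = (234.583771, 110.777404) px
  c3 = (173.916895, 67.838476) px
Planar DLT: solve 8×8 A·h = b for H (H[2,2]=1):
  H  [+405.77896 -64.15505 +192.62174]
  H  [+278.39563 +487.77583 +124.81850]
  H  [+0.15939 +0.43483 +1.00000]
B = K⁻¹H; ‖b₁‖=0.858590, ‖b₂‖=0.858590; λ = 2/(‖b₁‖+‖b₂‖) = 1.164700, sign → tz>0 ⇒ λ=+1.164700
r₁ = λ·B[:,0] = (+0.87272,+0.45155,+0.18564); r₂ = λ·B[:,1] = (-0.47878,+0.71713,+0.50645)
r₃ = r₁×r₂ = (+0.09556,-0.53087,+0.84205); SVD([r₁ r₂ r₃]) → R = UVᵀ:
  R  [+0.87272 -0.47878 +0.09556]
  R  [+0.45155 +0.71713 -0.53087]
  R  [+0.18564 +0.50645 +0.84205]
t = (-0.27049, -0.23942, +1.16470) m
tr R = 2.431898; θ = arccos((tr R − 1)/2) = 0.772814 rad = 44.279°
axis k = ((R−Rᵀ)₃₂, (R−Rᵀ)₁₃, (R−Rᵀ)₂₁) / (2 sinθ) = (+0.742904, -0.064517, +0.666282)
rvec = θ·k = (+0.574127, -0.049859, +0.514912)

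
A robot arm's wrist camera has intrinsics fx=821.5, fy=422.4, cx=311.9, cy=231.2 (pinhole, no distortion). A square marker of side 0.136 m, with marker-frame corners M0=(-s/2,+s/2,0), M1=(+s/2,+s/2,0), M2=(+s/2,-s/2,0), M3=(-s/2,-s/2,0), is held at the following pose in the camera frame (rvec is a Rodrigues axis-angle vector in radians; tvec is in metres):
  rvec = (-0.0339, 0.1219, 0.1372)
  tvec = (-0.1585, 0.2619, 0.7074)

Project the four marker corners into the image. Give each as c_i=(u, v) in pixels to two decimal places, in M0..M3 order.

c0=(41.81, 420.54) c1=(192.84, 436.17) c2=(215.50, 354.00) c3=(64.67, 340.37)

Intrinsics K: fx=821.5, fy=422.4, cx=311.9, cy=231.2
Marker side s = 0.136 m; corners in marker frame (Z=0):
  M0 = (-0.0680, +0.0680, 0)
  M1 = (+0.0680, +0.0680, 0)
  M2 = (+0.0680, -0.0680, 0)
  M3 = (-0.0680, -0.0680, 0)
rvec = (-0.0339, 0.1219, 0.1372), |rvec| = θ = 0.18664 rad = 10.693°
Rodrigues: sinθ=0.18555, 1−cosθ=0.01737; R = I + sinθ·[k]× + (1−cosθ)·[k]×²:
    [+0.98321 -0.13847 +0.11887]
    [+0.13434 +0.99004 +0.04204]
    [-0.12351 -0.02537 +0.99202]
t = (-0.1585, 0.2619, 0.7074) m
M0: Pc = R·M0+t = (-0.23477, +0.32009, +0.71407); u = 821.5·(-0.23477)/0.71407 + 311.9 = 41.8067, v = 422.4·(+0.32009)/0.71407 + 231.2 = 420.5430
M1: Pc = R·M1+t = (-0.10106, +0.33836, +0.69728); u = 821.5·(-0.10106)/0.69728 + 311.9 = 192.8385, v = 422.4·(+0.33836)/0.69728 + 231.2 = 436.1726
M2: Pc = R·M2+t = (-0.08223, +0.20371, +0.70073); u = 821.5·(-0.08223)/0.70073 + 311.9 = 215.5016, v = 422.4·(+0.20371)/0.70073 + 231.2 = 353.9986
M3: Pc = R·M3+t = (-0.21594, +0.18544, +0.71752); u = 821.5·(-0.21594)/0.71752 + 311.9 = 64.6653, v = 422.4·(+0.18544)/0.71752 + 231.2 = 340.3679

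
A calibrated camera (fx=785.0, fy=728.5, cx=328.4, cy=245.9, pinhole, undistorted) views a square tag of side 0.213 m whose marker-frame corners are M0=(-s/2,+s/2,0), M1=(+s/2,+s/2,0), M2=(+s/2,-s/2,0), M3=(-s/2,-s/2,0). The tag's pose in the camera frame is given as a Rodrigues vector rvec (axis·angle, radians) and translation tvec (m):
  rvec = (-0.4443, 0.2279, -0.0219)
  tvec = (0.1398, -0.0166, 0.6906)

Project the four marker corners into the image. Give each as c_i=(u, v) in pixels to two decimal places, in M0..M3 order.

Intrinsics K: fx=785.0, fy=728.5, cx=328.4, cy=245.9
Marker side s = 0.213 m; corners in marker frame (Z=0):
  M0 = (-0.1065, +0.1065, 0)
  M1 = (+0.1065, +0.1065, 0)
  M2 = (+0.1065, -0.1065, 0)
  M3 = (-0.1065, -0.1065, 0)
rvec = (-0.4443, 0.2279, -0.0219), |rvec| = θ = 0.49982 rad = 28.638°
Rodrigues: sinθ=0.47927, 1−cosθ=0.12233; R = I + sinθ·[k]× + (1−cosθ)·[k]×²:
    [+0.97433 -0.02858 +0.22329]
    [-0.07058 +0.90310 +0.42359]
    [-0.21376 -0.42847 +0.87790]
t = (0.1398, -0.0166, 0.6906) m
M0: Pc = R·M0+t = (+0.03299, +0.08710, +0.66773); u = 785.0·(+0.03299)/0.66773 + 328.4 = 367.1831, v = 728.5·(+0.08710)/0.66773 + 245.9 = 340.9236
M1: Pc = R·M1+t = (+0.24052, +0.07206, +0.62220); u = 785.0·(+0.24052)/0.62220 + 328.4 = 631.8547, v = 728.5·(+0.07206)/0.62220 + 245.9 = 330.2748
M2: Pc = R·M2+t = (+0.24661, -0.12030, +0.71347); u = 785.0·(+0.24661)/0.71347 + 328.4 = 599.7361, v = 728.5·(-0.12030)/0.71347 + 245.9 = 123.0679
M3: Pc = R·M3+t = (+0.03908, -0.10526, +0.75900); u = 785.0·(+0.03908)/0.75900 + 328.4 = 368.8165, v = 728.5·(-0.10526)/0.75900 + 245.9 = 144.8664

c0=(367.18, 340.92) c1=(631.85, 330.27) c2=(599.74, 123.07) c3=(368.82, 144.87)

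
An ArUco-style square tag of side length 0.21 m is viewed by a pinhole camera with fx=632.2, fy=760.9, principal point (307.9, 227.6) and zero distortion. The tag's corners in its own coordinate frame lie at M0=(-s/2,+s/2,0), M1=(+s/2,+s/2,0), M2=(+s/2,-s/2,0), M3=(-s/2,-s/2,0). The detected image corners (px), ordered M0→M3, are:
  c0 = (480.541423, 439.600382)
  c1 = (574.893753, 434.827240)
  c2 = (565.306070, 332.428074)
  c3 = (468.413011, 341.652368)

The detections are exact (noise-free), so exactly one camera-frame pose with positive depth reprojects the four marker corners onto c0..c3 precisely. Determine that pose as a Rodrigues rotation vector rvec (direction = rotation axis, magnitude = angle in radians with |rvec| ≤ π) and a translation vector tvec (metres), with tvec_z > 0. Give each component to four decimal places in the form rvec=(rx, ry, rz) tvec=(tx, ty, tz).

Intrinsics K: fx=632.2, fy=760.9, cx=307.9, cy=227.6
Marker side s = 0.21 m; corners in marker frame (Z=0):
  M0 = (-0.1050, +0.1050, 0)
  M1 = (+0.1050, +0.1050, 0)
  M2 = (+0.1050, -0.1050, 0)
  M3 = (-0.1050, -0.1050, 0)
Detected image corners:
  c0 = (480.541423, 439.600382) px
  c1 = (574.893753, 434.827240) px
  c2 = (565.306070, 332.428074) px
  c3 = (468.413011, 341.652368) px
Planar DLT: solve 8×8 A·h = b for H (H[2,2]=1):
  H  [+350.18947 +129.84545 +521.36387]
  H  [-111.03419 +534.61726 +387.98647]
  H  [-0.20116 +0.14937 +1.00000]
B = K⁻¹H; ‖b₁‖=0.687590, ‖b₂‖=0.687590; λ = 2/(‖b₁‖+‖b₂‖) = 1.454355, sign → tz>0 ⇒ λ=+1.454355
r₁ = λ·B[:,0] = (+0.94808,-0.12472,-0.29255); r₂ = λ·B[:,1] = (+0.19291,+0.95687,+0.21723)
r₃ = r₁×r₂ = (+0.25284,-0.26239,+0.93125); SVD([r₁ r₂ r₃]) → R = UVᵀ:
  R  [+0.94808 +0.19291 +0.25284]
  R  [-0.12472 +0.95687 -0.26239]
  R  [-0.29255 +0.21723 +0.93125]
t = (+0.49107, +0.30656, +1.45436) m
tr R = 2.836197; θ = arccos((tr R − 1)/2) = 0.407540 rad = 23.350°
axis k = ((R−Rᵀ)₃₂, (R−Rᵀ)₁₃, (R−Rᵀ)₂₁) / (2 sinθ) = (+0.605046, +0.688019, -0.400685)
rvec = θ·k = (+0.246580, +0.280395, -0.163295)

rvec=(0.2466, 0.2804, -0.1633) tvec=(0.4911, 0.3066, 1.4544)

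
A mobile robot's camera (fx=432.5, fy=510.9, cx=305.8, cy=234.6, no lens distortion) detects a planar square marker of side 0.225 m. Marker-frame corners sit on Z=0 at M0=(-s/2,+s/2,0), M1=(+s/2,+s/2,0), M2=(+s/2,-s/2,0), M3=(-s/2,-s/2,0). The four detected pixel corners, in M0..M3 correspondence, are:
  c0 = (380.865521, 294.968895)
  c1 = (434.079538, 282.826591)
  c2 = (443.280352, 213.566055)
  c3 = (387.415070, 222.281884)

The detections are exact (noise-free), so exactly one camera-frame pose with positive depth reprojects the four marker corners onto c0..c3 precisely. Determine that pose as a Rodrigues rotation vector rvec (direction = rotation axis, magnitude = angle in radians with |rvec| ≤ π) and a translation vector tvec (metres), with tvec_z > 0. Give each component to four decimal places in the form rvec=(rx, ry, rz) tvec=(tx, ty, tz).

rvec=(0.3837, -0.4022, -0.0485) tvec=(0.3637, 0.0570, 1.4803)

Intrinsics K: fx=432.5, fy=510.9, cx=305.8, cy=234.6
Marker side s = 0.225 m; corners in marker frame (Z=0):
  M0 = (-0.1125, +0.1125, 0)
  M1 = (+0.1125, +0.1125, 0)
  M2 = (+0.1125, -0.1125, 0)
  M3 = (-0.1125, -0.1125, 0)
Detected image corners:
  c0 = (380.865521, 294.968895) px
  c1 = (434.079538, 282.826591) px
  c2 = (443.280352, 213.566055) px
  c3 = (387.415070, 222.281884) px
Planar DLT: solve 8×8 A·h = b for H (H[2,2]=1):
  H  [+345.76491 +68.66799 +412.07036]
  H  [+17.20471 +379.18166 +254.27083]
  H  [+0.25166 +0.25239 +1.00000]
B = K⁻¹H; ‖b₁‖=0.675519, ‖b₂‖=0.675519; λ = 2/(‖b₁‖+‖b₂‖) = 1.480343, sign → tz>0 ⇒ λ=+1.480343
r₁ = λ·B[:,0] = (+0.92007,-0.12121,+0.37254); r₂ = λ·B[:,1] = (-0.02914,+0.92712,+0.37362)
r₃ = r₁×r₂ = (-0.39068,-0.35461,+0.84948); SVD([r₁ r₂ r₃]) → R = UVᵀ:
  R  [+0.92007 -0.02914 -0.39068]
  R  [-0.12121 +0.92712 -0.35461]
  R  [+0.37254 +0.37362 +0.84948]
t = (+0.36374, +0.05700, +1.48034) m
tr R = 2.696673; θ = arccos((tr R − 1)/2) = 0.557961 rad = 31.969°
axis k = ((R−Rᵀ)₃₂, (R−Rᵀ)₁₃, (R−Rᵀ)₂₁) / (2 sinθ) = (+0.687719, -0.720750, -0.086954)
rvec = θ·k = (+0.383720, -0.402150, -0.048517)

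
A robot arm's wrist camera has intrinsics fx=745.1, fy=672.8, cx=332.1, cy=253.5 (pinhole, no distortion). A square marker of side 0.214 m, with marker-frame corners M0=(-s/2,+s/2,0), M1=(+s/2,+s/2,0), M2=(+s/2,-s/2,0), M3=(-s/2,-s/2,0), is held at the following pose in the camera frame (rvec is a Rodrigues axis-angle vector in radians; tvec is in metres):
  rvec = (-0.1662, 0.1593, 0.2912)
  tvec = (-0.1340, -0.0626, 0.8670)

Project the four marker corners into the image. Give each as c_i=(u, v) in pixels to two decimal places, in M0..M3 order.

c0=(103.75, 260.76) c1=(274.24, 308.03) c2=(331.25, 148.52) c3=(163.98, 109.63)

Intrinsics K: fx=745.1, fy=672.8, cx=332.1, cy=253.5
Marker side s = 0.214 m; corners in marker frame (Z=0):
  M0 = (-0.1070, +0.1070, 0)
  M1 = (+0.1070, +0.1070, 0)
  M2 = (+0.1070, -0.1070, 0)
  M3 = (-0.1070, -0.1070, 0)
rvec = (-0.1662, 0.1593, 0.2912), |rvec| = θ = 0.37121 rad = 21.269°
Rodrigues: sinθ=0.36274, 1−cosθ=0.06811; R = I + sinθ·[k]× + (1−cosθ)·[k]×²:
    [+0.94554 -0.29764 +0.13174]
    [+0.27147 +0.94443 +0.18534]
    [-0.17959 -0.13948 +0.97380]
t = (-0.1340, -0.0626, 0.8670) m
M0: Pc = R·M0+t = (-0.26702, +0.00941, +0.87129); u = 745.1·(-0.26702)/0.87129 + 332.1 = 103.7524, v = 672.8·(+0.00941)/0.87129 + 253.5 = 260.7638
M1: Pc = R·M1+t = (-0.06467, +0.06750, +0.83286); u = 745.1·(-0.06467)/0.83286 + 332.1 = 274.2400, v = 672.8·(+0.06750)/0.83286 + 253.5 = 308.0292
M2: Pc = R·M2+t = (-0.00098, -0.13461, +0.86271); u = 745.1·(-0.00098)/0.86271 + 332.1 = 331.2545, v = 672.8·(-0.13461)/0.86271 + 253.5 = 148.5242
M3: Pc = R·M3+t = (-0.20333, -0.19270, +0.90114); u = 745.1·(-0.20333)/0.90114 + 332.1 = 163.9824, v = 672.8·(-0.19270)/0.90114 + 253.5 = 109.6270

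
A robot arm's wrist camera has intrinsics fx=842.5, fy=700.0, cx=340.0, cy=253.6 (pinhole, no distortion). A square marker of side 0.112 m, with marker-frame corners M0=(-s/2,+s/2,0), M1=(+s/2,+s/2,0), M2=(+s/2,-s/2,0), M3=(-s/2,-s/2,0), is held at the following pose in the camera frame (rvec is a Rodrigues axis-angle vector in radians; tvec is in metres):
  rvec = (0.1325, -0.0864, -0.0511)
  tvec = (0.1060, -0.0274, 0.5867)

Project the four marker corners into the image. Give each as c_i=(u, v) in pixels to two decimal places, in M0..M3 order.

Intrinsics K: fx=842.5, fy=700.0, cx=340.0, cy=253.6
Marker side s = 0.112 m; corners in marker frame (Z=0):
  M0 = (-0.0560, +0.0560, 0)
  M1 = (+0.0560, +0.0560, 0)
  M2 = (+0.0560, -0.0560, 0)
  M3 = (-0.0560, -0.0560, 0)
rvec = (0.1325, -0.0864, -0.0511), |rvec| = θ = 0.16623 rad = 9.524°
Rodrigues: sinθ=0.16547, 1−cosθ=0.01378; R = I + sinθ·[k]× + (1−cosθ)·[k]×²:
    [+0.99497 +0.04515 -0.08938]
    [-0.05658 +0.98994 -0.12969]
    [+0.08263 +0.13409 +0.98752]
t = (0.1060, -0.0274, 0.5867) m
M0: Pc = R·M0+t = (+0.05281, +0.03120, +0.58958); u = 842.5·(+0.05281)/0.58958 + 340.0 = 415.4645, v = 700.0·(+0.03120)/0.58958 + 253.6 = 290.6489
M1: Pc = R·M1+t = (+0.16425, +0.02487, +0.59884); u = 842.5·(+0.16425)/0.59884 + 340.0 = 571.0786, v = 700.0·(+0.02487)/0.59884 + 253.6 = 282.6695
M2: Pc = R·M2+t = (+0.15919, -0.08600, +0.58382); u = 842.5·(+0.15919)/0.58382 + 340.0 = 569.7249, v = 700.0·(-0.08600)/0.58382 + 253.6 = 150.4798
M3: Pc = R·M3+t = (+0.04775, -0.07967, +0.57456); u = 842.5·(+0.04775)/0.57456 + 340.0 = 410.0214, v = 700.0·(-0.07967)/0.57456 + 253.6 = 156.5388

c0=(415.46, 290.65) c1=(571.08, 282.67) c2=(569.72, 150.48) c3=(410.02, 156.54)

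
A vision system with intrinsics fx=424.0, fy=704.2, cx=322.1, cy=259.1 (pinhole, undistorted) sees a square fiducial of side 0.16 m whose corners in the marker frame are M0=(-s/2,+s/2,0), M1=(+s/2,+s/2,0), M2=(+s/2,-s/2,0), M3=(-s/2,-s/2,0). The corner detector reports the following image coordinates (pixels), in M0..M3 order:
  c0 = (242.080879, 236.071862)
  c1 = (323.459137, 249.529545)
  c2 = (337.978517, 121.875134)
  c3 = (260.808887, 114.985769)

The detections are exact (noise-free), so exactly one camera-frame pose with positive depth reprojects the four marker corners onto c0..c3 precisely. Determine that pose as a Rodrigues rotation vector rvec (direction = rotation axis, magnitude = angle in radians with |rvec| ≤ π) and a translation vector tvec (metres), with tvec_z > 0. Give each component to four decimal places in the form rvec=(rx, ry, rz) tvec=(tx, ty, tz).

rvec=(-0.3466, 0.2245, 0.1422) tvec=(-0.0607, -0.0929, 0.8116)

Intrinsics K: fx=424.0, fy=704.2, cx=322.1, cy=259.1
Marker side s = 0.16 m; corners in marker frame (Z=0):
  M0 = (-0.0800, +0.0800, 0)
  M1 = (+0.0800, +0.0800, 0)
  M2 = (+0.0800, -0.0800, 0)
  M3 = (-0.0800, -0.0800, 0)
Detected image corners:
  c0 = (242.080879, 236.071862) px
  c1 = (323.459137, 249.529545) px
  c2 = (337.978517, 121.875134) px
  c3 = (260.808887, 114.985769) px
Planar DLT: solve 8×8 A·h = b for H (H[2,2]=1):
  H  [+408.35504 -218.97477 +290.39962]
  H  [+9.14476 +705.61466 +178.53299]
  H  [-0.29783 -0.39426 +1.00000]
B = K⁻¹H; ‖b₁‖=1.232186, ‖b₂‖=1.232186; λ = 2/(‖b₁‖+‖b₂‖) = 0.811566, sign → tz>0 ⇒ λ=+0.811566
r₁ = λ·B[:,0] = (+0.96524,+0.09947,-0.24171); r₂ = λ·B[:,1] = (-0.17606,+0.93092,-0.31997)
r₃ = r₁×r₂ = (+0.19318,+0.35140,+0.91608); SVD([r₁ r₂ r₃]) → R = UVᵀ:
  R  [+0.96524 -0.17606 +0.19318]
  R  [+0.09947 +0.93092 +0.35140]
  R  [-0.24171 -0.31997 +0.91608]
t = (-0.06068, -0.09285, +0.81157) m
tr R = 2.812239; θ = arccos((tr R − 1)/2) = 0.436778 rad = 25.026°
axis k = ((R−Rᵀ)₃₂, (R−Rᵀ)₁₃, (R−Rᵀ)₂₁) / (2 sinθ) = (-0.793546, +0.514027, +0.325670)
rvec = θ·k = (-0.346604, +0.224516, +0.142246)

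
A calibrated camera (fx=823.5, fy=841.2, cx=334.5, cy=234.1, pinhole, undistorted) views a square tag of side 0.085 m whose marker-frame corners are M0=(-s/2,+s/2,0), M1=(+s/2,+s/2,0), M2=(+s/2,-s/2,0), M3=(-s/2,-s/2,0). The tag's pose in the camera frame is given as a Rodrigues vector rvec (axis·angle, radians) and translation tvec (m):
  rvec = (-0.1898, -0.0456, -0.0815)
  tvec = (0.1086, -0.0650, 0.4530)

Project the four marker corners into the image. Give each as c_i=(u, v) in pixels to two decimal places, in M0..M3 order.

Intrinsics K: fx=823.5, fy=841.2, cx=334.5, cy=234.1
Marker side s = 0.085 m; corners in marker frame (Z=0):
  M0 = (-0.0425, +0.0425, 0)
  M1 = (+0.0425, +0.0425, 0)
  M2 = (+0.0425, -0.0425, 0)
  M3 = (-0.0425, -0.0425, 0)
rvec = (-0.1898, -0.0456, -0.0815), |rvec| = θ = 0.21153 rad = 12.120°
Rodrigues: sinθ=0.20996, 1−cosθ=0.02229; R = I + sinθ·[k]× + (1−cosθ)·[k]×²:
    [+0.99566 +0.08520 -0.03756]
    [-0.07658 +0.97875 +0.19024]
    [+0.05297 -0.18654 +0.98102]
t = (0.1086, -0.0650, 0.4530) m
M0: Pc = R·M0+t = (+0.06991, -0.02015, +0.44282); u = 823.5·(+0.06991)/0.44282 + 334.5 = 464.5016, v = 841.2·(-0.02015)/0.44282 + 234.1 = 195.8251
M1: Pc = R·M1+t = (+0.15454, -0.02666, +0.44732); u = 823.5·(+0.15454)/0.44732 + 334.5 = 618.9942, v = 841.2·(-0.02666)/0.44732 + 234.1 = 183.9691
M2: Pc = R·M2+t = (+0.14729, -0.10985, +0.46318); u = 823.5·(+0.14729)/0.46318 + 334.5 = 596.3788, v = 841.2·(-0.10985)/0.46318 + 234.1 = 34.5938
M3: Pc = R·M3+t = (+0.06266, -0.10334, +0.45868); u = 823.5·(+0.06266)/0.45868 + 334.5 = 447.0048, v = 841.2·(-0.10334)/0.45868 + 234.1 = 44.5738

c0=(464.50, 195.83) c1=(618.99, 183.97) c2=(596.38, 34.59) c3=(447.00, 44.57)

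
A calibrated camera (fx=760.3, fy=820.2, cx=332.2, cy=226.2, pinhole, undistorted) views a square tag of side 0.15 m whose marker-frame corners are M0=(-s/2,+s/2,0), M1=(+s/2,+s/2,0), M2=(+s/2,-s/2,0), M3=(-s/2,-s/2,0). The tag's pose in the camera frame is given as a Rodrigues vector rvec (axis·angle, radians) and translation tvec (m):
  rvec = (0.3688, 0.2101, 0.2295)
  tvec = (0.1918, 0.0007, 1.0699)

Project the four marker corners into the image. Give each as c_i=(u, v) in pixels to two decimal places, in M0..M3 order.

c0=(405.24, 262.66) c1=(506.86, 292.77) c2=(536.73, 187.99) c3=(428.95, 158.66)

Intrinsics K: fx=760.3, fy=820.2, cx=332.2, cy=226.2
Marker side s = 0.15 m; corners in marker frame (Z=0):
  M0 = (-0.0750, +0.0750, 0)
  M1 = (+0.0750, +0.0750, 0)
  M2 = (+0.0750, -0.0750, 0)
  M3 = (-0.0750, -0.0750, 0)
rvec = (0.3688, 0.2101, 0.2295), |rvec| = θ = 0.48252 rad = 27.646°
Rodrigues: sinθ=0.46401, 1−cosθ=0.11417; R = I + sinθ·[k]× + (1−cosθ)·[k]×²:
    [+0.95253 -0.18270 +0.24355]
    [+0.25869 +0.90747 -0.33101]
    [-0.16054 +0.37830 +0.91166]
t = (0.1918, 0.0007, 1.0699) m
M0: Pc = R·M0+t = (+0.10666, +0.04936, +1.11031); u = 760.3·(+0.10666)/1.11031 + 332.2 = 405.2353, v = 820.2·(+0.04936)/1.11031 + 226.2 = 262.6617
M1: Pc = R·M1+t = (+0.24954, +0.08816, +1.08623); u = 760.3·(+0.24954)/1.08623 + 332.2 = 506.8614, v = 820.2·(+0.08816)/1.08623 + 226.2 = 292.7705
M2: Pc = R·M2+t = (+0.27694, -0.04796, +1.02949); u = 760.3·(+0.27694)/1.02949 + 332.2 = 536.7280, v = 820.2·(-0.04796)/1.02949 + 226.2 = 187.9911
M3: Pc = R·M3+t = (+0.13406, -0.08676, +1.05357); u = 760.3·(+0.13406)/1.05357 + 332.2 = 428.9457, v = 820.2·(-0.08676)/1.05357 + 226.2 = 158.6555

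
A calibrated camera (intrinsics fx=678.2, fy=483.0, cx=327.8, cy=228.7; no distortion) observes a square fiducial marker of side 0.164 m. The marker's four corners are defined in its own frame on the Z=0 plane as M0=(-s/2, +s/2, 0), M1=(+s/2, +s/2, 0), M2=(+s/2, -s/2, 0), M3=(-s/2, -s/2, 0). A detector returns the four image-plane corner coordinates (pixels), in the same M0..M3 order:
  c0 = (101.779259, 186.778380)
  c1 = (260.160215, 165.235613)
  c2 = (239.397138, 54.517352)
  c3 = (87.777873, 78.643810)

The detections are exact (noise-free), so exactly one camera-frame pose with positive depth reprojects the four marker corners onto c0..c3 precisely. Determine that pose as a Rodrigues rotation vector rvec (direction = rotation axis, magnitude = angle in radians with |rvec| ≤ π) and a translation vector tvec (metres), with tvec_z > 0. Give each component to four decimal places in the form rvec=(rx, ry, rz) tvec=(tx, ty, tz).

Intrinsics K: fx=678.2, fy=483.0, cx=327.8, cy=228.7
Marker side s = 0.164 m; corners in marker frame (Z=0):
  M0 = (-0.0820, +0.0820, 0)
  M1 = (+0.0820, +0.0820, 0)
  M2 = (+0.0820, -0.0820, 0)
  M3 = (-0.0820, -0.0820, 0)
Detected image corners:
  c0 = (101.779259, 186.778380) px
  c1 = (260.160215, 165.235613) px
  c2 = (239.397138, 54.517352) px
  c3 = (87.777873, 78.643810) px
Planar DLT: solve 8×8 A·h = b for H (H[2,2]=1):
  H  [+911.12991 +63.59962 +170.86593]
  H  [-163.03535 +637.49567 +120.38094]
  H  [-0.19492 -0.24414 +1.00000]
B = K⁻¹H; ‖b₁‖=1.471401, ‖b₂‖=1.471401; λ = 2/(‖b₁‖+‖b₂‖) = 0.679625, sign → tz>0 ⇒ λ=+0.679625
r₁ = λ·B[:,0] = (+0.97707,-0.16668,-0.13247); r₂ = λ·B[:,1] = (+0.14393,+0.97558,-0.16592)
r₃ = r₁×r₂ = (+0.15689,+0.14305,+0.97720); SVD([r₁ r₂ r₃]) → R = UVᵀ:
  R  [+0.97707 +0.14393 +0.15689]
  R  [-0.16668 +0.97558 +0.14305]
  R  [-0.13247 -0.16592 +0.97720]
t = (-0.15726, -0.15241, +0.67962) m
tr R = 2.929851; θ = arccos((tr R − 1)/2) = 0.265637 rad = 15.220°
axis k = ((R−Rᵀ)₃₂, (R−Rᵀ)₁₃, (R−Rᵀ)₂₁) / (2 sinθ) = (-0.588472, +0.551114, -0.591586)
rvec = θ·k = (-0.156320, +0.146397, -0.157147)

rvec=(-0.1563, 0.1464, -0.1571) tvec=(-0.1573, -0.1524, 0.6796)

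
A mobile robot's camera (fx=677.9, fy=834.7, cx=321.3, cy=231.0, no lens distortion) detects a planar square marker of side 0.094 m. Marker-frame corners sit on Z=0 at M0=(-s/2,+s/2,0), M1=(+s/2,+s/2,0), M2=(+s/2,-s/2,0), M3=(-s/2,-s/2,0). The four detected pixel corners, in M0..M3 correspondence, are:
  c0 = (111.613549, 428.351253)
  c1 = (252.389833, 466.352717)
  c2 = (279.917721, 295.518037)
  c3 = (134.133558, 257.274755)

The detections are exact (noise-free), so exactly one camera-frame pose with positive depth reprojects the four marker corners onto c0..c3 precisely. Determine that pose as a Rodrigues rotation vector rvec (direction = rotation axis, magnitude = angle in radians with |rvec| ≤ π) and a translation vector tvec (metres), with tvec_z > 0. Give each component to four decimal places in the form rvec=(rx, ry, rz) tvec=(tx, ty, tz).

rvec=(0.1532, 0.0444, 0.2048) tvec=(-0.0812, 0.0686, 0.4328)

Intrinsics K: fx=677.9, fy=834.7, cx=321.3, cy=231.0
Marker side s = 0.094 m; corners in marker frame (Z=0):
  M0 = (-0.0470, +0.0470, 0)
  M1 = (+0.0470, +0.0470, 0)
  M2 = (+0.0470, -0.0470, 0)
  M3 = (-0.0470, -0.0470, 0)
Detected image corners:
  c0 = (111.613549, 428.351253) px
  c1 = (252.389833, 466.352717) px
  c2 = (279.917721, 295.518037) px
  c3 = (134.133558, 257.274755) px
Planar DLT: solve 8×8 A·h = b for H (H[2,2]=1):
  H  [+1511.10014 -196.02437 +194.08177]
  H  [+381.89646 +1949.10611 +363.26363]
  H  [-0.06532 +0.36042 +1.00000]
B = K⁻¹H; ‖b₁‖=2.310475, ‖b₂‖=2.310475; λ = 2/(‖b₁‖+‖b₂‖) = 0.432811, sign → tz>0 ⇒ λ=+0.432811
r₁ = λ·B[:,0] = (+0.97818,+0.20585,-0.02827); r₂ = λ·B[:,1] = (-0.19909,+0.96749,+0.15599)
r₃ = r₁×r₂ = (+0.05946,-0.14696,+0.98735); SVD([r₁ r₂ r₃]) → R = UVᵀ:
  R  [+0.97818 -0.19909 +0.05946]
  R  [+0.20585 +0.96749 -0.14696]
  R  [-0.02827 +0.15599 +0.98735]
t = (-0.08122, +0.06858, +0.43281) m
tr R = 2.933016; θ = arccos((tr R − 1)/2) = 0.259541 rad = 14.871°
axis k = ((R−Rᵀ)₃₂, (R−Rᵀ)₁₃, (R−Rᵀ)₂₁) / (2 sinθ) = (+0.590235, +0.170936, +0.788926)
rvec = θ·k = (+0.153190, +0.044365, +0.204759)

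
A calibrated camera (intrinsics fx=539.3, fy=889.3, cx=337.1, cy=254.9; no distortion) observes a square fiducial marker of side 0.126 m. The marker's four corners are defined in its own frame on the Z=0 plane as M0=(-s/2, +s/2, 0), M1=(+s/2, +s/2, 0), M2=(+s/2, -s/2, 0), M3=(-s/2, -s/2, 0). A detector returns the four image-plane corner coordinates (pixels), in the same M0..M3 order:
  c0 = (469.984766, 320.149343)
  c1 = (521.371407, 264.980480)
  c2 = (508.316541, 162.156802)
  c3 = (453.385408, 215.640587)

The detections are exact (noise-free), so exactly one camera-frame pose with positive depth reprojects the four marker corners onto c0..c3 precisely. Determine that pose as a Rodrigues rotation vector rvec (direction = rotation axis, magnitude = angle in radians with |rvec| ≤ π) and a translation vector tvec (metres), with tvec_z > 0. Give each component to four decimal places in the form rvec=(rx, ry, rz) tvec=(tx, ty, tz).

Intrinsics K: fx=539.3, fy=889.3, cx=337.1, cy=254.9
Marker side s = 0.126 m; corners in marker frame (Z=0):
  M0 = (-0.0630, +0.0630, 0)
  M1 = (+0.0630, +0.0630, 0)
  M2 = (+0.0630, -0.0630, 0)
  M3 = (-0.0630, -0.0630, 0)
Detected image corners:
  c0 = (469.984766, 320.149343) px
  c1 = (521.371407, 264.980480) px
  c2 = (508.316541, 162.156802) px
  c3 = (453.385408, 215.640587) px
Planar DLT: solve 8×8 A·h = b for H (H[2,2]=1):
  H  [+594.60849 +327.46419 +489.05913]
  H  [-346.00113 +926.18659 +241.53030]
  H  [+0.35451 +0.43031 +1.00000]
B = K⁻¹H; ‖b₁‖=1.068899, ‖b₂‖=1.068899; λ = 2/(‖b₁‖+‖b₂‖) = 0.935543, sign → tz>0 ⇒ λ=+0.935543
r₁ = λ·B[:,0] = (+0.82418,-0.45906,+0.33166); r₂ = λ·B[:,1] = (+0.31643,+0.85896,+0.40257)
r₃ = r₁×r₂ = (-0.46968,-0.22684,+0.85319); SVD([r₁ r₂ r₃]) → R = UVᵀ:
  R  [+0.82418 +0.31643 -0.46968]
  R  [-0.45906 +0.85896 -0.22684]
  R  [+0.33166 +0.40257 +0.85319]
t = (+0.26361, -0.01406, +0.93554) m
tr R = 2.536333; θ = arccos((tr R − 1)/2) = 0.694824 rad = 39.810°
axis k = ((R−Rᵀ)₃₂, (R−Rᵀ)₁₃, (R−Rᵀ)₂₁) / (2 sinθ) = (+0.491535, -0.625802, -0.605611)
rvec = θ·k = (+0.341531, -0.434822, -0.420793)

rvec=(0.3415, -0.4348, -0.4208) tvec=(0.2636, -0.0141, 0.9355)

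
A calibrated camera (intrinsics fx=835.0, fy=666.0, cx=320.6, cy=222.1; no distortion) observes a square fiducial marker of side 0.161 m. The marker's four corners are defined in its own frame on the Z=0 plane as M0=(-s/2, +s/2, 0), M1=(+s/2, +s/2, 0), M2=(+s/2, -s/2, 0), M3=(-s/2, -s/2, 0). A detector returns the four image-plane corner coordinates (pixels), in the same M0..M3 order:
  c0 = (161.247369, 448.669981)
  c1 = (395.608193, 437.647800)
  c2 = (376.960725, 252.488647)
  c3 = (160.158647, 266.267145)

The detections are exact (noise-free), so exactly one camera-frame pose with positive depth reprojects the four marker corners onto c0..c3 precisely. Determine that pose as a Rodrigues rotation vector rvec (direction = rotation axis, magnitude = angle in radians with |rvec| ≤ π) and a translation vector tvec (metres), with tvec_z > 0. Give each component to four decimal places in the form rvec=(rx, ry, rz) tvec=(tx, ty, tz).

Intrinsics K: fx=835.0, fy=666.0, cx=320.6, cy=222.1
Marker side s = 0.161 m; corners in marker frame (Z=0):
  M0 = (-0.0805, +0.0805, 0)
  M1 = (+0.0805, +0.0805, 0)
  M2 = (+0.0805, -0.0805, 0)
  M3 = (-0.0805, -0.0805, 0)
Detected image corners:
  c0 = (161.247369, 448.669981) px
  c1 = (395.608193, 437.647800) px
  c2 = (376.960725, 252.488647) px
  c3 = (160.158647, 266.267145) px
Planar DLT: solve 8×8 A·h = b for H (H[2,2]=1):
  H  [+1364.73134 -69.98203 +272.16525]
  H  [-121.40095 +973.51180 +347.79529]
  H  [-0.12541 -0.47798 +1.00000]
B = K⁻¹H; ‖b₁‖=1.693062, ‖b₂‖=1.693062; λ = 2/(‖b₁‖+‖b₂‖) = 0.590646, sign → tz>0 ⇒ λ=+0.590646
r₁ = λ·B[:,0] = (+0.99380,-0.08296,-0.07407); r₂ = λ·B[:,1] = (+0.05889,+0.95751,-0.28232)
r₃ = r₁×r₂ = (+0.09434,+0.27620,+0.95646); SVD([r₁ r₂ r₃]) → R = UVᵀ:
  R  [+0.99380 +0.05889 +0.09434]
  R  [-0.08296 +0.95751 +0.27620]
  R  [-0.07407 -0.28232 +0.95646]
t = (-0.03426, +0.11147, +0.59065) m
tr R = 2.907766; θ = arccos((tr R − 1)/2) = 0.304880 rad = 17.468°
axis k = ((R−Rᵀ)₃₂, (R−Rᵀ)₁₃, (R−Rᵀ)₂₁) / (2 sinθ) = (-0.930309, +0.280524, -0.236288)
rvec = θ·k = (-0.283633, +0.085526, -0.072039)

rvec=(-0.2836, 0.0855, -0.0720) tvec=(-0.0343, 0.1115, 0.5906)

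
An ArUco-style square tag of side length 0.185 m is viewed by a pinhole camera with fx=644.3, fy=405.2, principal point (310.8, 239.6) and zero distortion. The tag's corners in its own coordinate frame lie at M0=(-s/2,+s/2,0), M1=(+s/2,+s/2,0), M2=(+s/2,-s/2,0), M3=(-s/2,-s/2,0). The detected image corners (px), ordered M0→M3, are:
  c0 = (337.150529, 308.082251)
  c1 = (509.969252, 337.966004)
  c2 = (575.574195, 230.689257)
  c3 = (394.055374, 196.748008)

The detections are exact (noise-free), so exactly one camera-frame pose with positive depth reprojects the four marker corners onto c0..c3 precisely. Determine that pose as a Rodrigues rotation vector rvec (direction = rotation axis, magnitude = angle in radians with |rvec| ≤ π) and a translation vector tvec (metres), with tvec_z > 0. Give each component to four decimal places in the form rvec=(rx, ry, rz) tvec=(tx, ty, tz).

rvec=(0.2034, -0.0432, 0.2851) tvec=(0.1414, 0.0477, 0.6349)

Intrinsics K: fx=644.3, fy=405.2, cx=310.8, cy=239.6
Marker side s = 0.185 m; corners in marker frame (Z=0):
  M0 = (-0.0925, +0.0925, 0)
  M1 = (+0.0925, +0.0925, 0)
  M2 = (+0.0925, -0.0925, 0)
  M3 = (-0.0925, -0.0925, 0)
Detected image corners:
  c0 = (337.150529, 308.082251) px
  c1 = (509.969252, 337.966004) px
  c2 = (575.574195, 230.689257) px
  c3 = (394.055374, 196.748008) px
Planar DLT: solve 8×8 A·h = b for H (H[2,2]=1):
  H  [+1007.81469 -193.22545 +454.24238]
  H  [+202.21256 +672.34292 +270.07390]
  H  [+0.11186 +0.30412 +1.00000]
B = K⁻¹H; ‖b₁‖=1.575036, ‖b₂‖=1.575036; λ = 2/(‖b₁‖+‖b₂‖) = 0.634906, sign → tz>0 ⇒ λ=+0.634906
r₁ = λ·B[:,0] = (+0.95886,+0.27485,+0.07102); r₂ = λ·B[:,1] = (-0.28355,+0.93932,+0.19308)
r₃ = r₁×r₂ = (-0.01364,-0.20528,+0.97861); SVD([r₁ r₂ r₃]) → R = UVᵀ:
  R  [+0.95886 -0.28355 -0.01364]
  R  [+0.27485 +0.93932 -0.20528]
  R  [+0.07102 +0.19308 +0.97861]
t = (+0.14135, +0.04775, +0.63491) m
tr R = 2.876787; θ = arccos((tr R − 1)/2) = 0.352845 rad = 20.217°
axis k = ((R−Rᵀ)₃₂, (R−Rᵀ)₁₃, (R−Rᵀ)₂₁) / (2 sinθ) = (+0.576390, -0.122504, +0.807941)
rvec = θ·k = (+0.203376, -0.043225, +0.285078)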